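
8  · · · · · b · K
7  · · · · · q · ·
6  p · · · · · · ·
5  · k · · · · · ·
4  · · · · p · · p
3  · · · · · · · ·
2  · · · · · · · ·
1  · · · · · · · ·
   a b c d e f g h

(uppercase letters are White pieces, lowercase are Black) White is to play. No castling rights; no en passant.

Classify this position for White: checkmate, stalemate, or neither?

White to move; white king on h8.
In check: no.
King squares — g7: attacked by Qf7; h7: attacked by Qf7; g8: attacked by Qf7.
Legal moves for White: none.
Not in check and no legal moves → stalemate.

stalemate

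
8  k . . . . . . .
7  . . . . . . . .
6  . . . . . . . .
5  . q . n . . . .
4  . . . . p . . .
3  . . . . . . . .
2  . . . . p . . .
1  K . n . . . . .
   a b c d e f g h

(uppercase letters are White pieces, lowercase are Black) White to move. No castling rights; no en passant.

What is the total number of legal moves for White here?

0

White to move; king on a1.
In check: no.
Legal moves: none.
Count: 0.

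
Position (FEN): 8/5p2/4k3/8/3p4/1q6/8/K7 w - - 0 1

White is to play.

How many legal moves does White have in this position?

White to move; king on a1.
In check: no.
Legal moves: none.
Count: 0.

0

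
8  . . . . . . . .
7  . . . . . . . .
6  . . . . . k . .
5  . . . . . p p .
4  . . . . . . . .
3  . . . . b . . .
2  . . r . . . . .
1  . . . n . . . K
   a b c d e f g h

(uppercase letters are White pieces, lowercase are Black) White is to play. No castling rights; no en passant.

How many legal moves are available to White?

White to move; king on h1.
In check: no.
Legal moves: none.
Count: 0.

0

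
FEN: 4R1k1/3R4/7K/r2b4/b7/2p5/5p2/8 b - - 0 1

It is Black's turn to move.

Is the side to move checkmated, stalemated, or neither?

Black to move; black king on g8.
In check: yes, from the white rook on e8.
King squares — f7: attacked by Rd7; g7: attacked by Kh6; h7: attacked by Kh6; f8: attacked by Re8; h8: attacked by Re8.
Legal moves for Black: none.
In check with no legal moves → checkmate.

checkmate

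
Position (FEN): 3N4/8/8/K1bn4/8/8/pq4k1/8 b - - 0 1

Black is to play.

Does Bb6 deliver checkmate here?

After Bb6: white king on a5; in check: yes, from the black bishop on b6.
White has 2 legal replies: Ka6, Ka4.
In check but a legal move exists → not checkmate.

no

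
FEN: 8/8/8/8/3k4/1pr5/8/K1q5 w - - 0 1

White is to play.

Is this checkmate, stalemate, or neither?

checkmate

White to move; white king on a1.
In check: yes, from the black queen on c1.
King squares — b1: attacked by Qc1; a2: attacked by Pb3; b2: attacked by Qc1.
Legal moves for White: none.
In check with no legal moves → checkmate.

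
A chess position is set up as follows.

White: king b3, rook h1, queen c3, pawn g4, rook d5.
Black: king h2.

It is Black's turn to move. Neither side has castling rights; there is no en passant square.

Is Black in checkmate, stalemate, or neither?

neither

Black to move; black king on h2.
In check: yes, from the white rook on h1.
King squares — g1: attacked by Rh1; h1: available; g2: available; g3: attacked by Qc3; h3: attacked by Rh1.
Legal moves for Black: Kg2, Kxh1.
Black is in check but has 2 legal moves → neither.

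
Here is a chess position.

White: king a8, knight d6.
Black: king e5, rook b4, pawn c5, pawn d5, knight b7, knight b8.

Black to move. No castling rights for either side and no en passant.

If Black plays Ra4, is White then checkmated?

no

After Ra4: white king on a8; in check: yes, from the black rook on a4.
White has 2 legal replies: Kxb8, Kxb7.
In check but a legal move exists → not checkmate.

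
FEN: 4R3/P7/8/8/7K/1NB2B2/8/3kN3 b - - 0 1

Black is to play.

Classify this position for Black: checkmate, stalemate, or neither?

checkmate

Black to move; black king on d1.
In check: yes, from the white bishop on f3.
King squares — c1: attacked by Nb3; e1: attacked by Bc3; c2: attacked by Ne1; d2: attacked by Nb3; e2: attacked by Bf3.
Legal moves for Black: none.
In check with no legal moves → checkmate.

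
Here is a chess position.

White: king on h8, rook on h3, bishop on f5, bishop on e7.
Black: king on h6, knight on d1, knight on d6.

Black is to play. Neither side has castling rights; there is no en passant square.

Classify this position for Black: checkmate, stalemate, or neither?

Black to move; black king on h6.
In check: yes, from the white rook on h3.
King squares — g5: attacked by Be7; h5: attacked by Rh3; g6: attacked by Bf5; g7: attacked by Kh8; h7: attacked by Rh3.
Legal moves for Black: none.
In check with no legal moves → checkmate.

checkmate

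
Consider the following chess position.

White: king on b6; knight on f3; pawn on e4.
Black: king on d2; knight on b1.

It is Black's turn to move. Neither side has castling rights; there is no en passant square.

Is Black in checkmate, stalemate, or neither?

Black to move; black king on d2.
In check: yes, from the white knight on f3.
King squares — c1: available; d1: available; e1: attacked by Nf3; c2: available; e2: available; c3: available; d3: available; e3: available.
Legal moves for Black: Ke3, Kd3, Kc3, Ke2, Kc2, Kd1, Kc1.
Black is in check but has 7 legal moves → neither.

neither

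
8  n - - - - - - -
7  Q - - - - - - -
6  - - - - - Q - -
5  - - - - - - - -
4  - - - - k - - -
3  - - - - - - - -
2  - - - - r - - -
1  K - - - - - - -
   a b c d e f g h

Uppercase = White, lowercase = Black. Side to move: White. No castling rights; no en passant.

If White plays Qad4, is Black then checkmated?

After Qad4: black king on e4; in check: yes, from the white queen on d4.
King squares — d3: attacked by Qd4; e3: attacked by Qd4; f3: attacked by Qf6; d4: attacked by Qf6; f4: attacked by Qd4; d5: attacked by Qd4; e5: attacked by Qd4; f5: attacked by Qf6.
Black has no legal moves → checkmate.

yes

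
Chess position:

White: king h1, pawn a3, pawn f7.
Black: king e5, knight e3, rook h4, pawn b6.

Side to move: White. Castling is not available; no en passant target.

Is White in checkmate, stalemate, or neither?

neither

White to move; white king on h1.
In check: yes, from the black rook on h4.
Legal moves for White: Kg1.
White is in check but has 1 legal move → neither.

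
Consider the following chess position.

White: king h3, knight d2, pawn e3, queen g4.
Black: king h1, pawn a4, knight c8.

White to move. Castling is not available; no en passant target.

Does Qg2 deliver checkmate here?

After Qg2: black king on h1; in check: yes, from the white queen on g2.
King squares — g1: attacked by Qg2; g2: attacked by Kh3; h2: attacked by Qg2.
Black has no legal moves → checkmate.

yes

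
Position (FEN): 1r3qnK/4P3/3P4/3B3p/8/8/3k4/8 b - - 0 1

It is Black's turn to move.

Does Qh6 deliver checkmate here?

After Qh6: white king on h8; in check: yes, from the black queen on h6.
King squares — g7: attacked by Qh6; h7: attacked by Qh6; g8: attacked by Rb8.
White has no legal moves → checkmate.

yes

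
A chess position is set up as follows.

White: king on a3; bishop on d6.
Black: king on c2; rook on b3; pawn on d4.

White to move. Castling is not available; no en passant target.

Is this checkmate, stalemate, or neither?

White to move; white king on a3.
In check: yes, from the black rook on b3.
King squares — a2: available; b2: attacked by Kc2; b3: attacked by Kc2; a4: available; b4: attacked by Rb3.
Legal moves for White: Ka4, Ka2.
White is in check but has 2 legal moves → neither.

neither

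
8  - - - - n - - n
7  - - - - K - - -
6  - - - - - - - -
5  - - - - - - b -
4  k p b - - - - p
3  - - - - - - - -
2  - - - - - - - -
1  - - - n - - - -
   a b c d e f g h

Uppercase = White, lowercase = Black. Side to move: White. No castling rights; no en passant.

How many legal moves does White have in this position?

White to move; king on e7.
In check: yes, from the black bishop on g5.
Legal moves: Kf8, Kxe8, Kd7.
Count: 3.

3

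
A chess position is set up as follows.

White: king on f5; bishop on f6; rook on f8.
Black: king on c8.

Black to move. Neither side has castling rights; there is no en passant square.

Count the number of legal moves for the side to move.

Black to move; king on c8.
In check: yes, from the white rook on f8.
Legal moves: Kd7, Kc7, Kb7.
Count: 3.

3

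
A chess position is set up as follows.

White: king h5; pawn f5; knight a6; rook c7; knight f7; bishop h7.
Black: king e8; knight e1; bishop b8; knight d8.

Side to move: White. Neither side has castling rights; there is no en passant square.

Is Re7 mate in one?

no

After Re7: black king on e8; in check: yes, from the white rook on e7.
Black has 2 legal replies: Kf8, Kxe7.
In check but a legal move exists → not checkmate.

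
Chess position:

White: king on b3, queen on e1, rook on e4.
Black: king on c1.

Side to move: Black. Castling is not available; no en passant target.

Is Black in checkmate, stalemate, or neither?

Black to move; black king on c1.
In check: yes, from the white queen on e1.
King squares — b1: attacked by Qe1; d1: attacked by Qe1; b2: attacked by Kb3; c2: attacked by Kb3; d2: attacked by Qe1.
Legal moves for Black: none.
In check with no legal moves → checkmate.

checkmate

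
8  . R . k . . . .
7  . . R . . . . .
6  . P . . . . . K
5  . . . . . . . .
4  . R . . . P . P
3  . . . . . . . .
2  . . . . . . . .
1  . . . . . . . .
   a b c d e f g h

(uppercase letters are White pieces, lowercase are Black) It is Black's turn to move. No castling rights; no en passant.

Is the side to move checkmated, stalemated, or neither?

Black to move; black king on d8.
In check: yes, from the white rook on b8.
King squares — c7: attacked by Pb6; d7: attacked by Rc7; e7: attacked by Rc7; c8: attacked by Rc7; e8: attacked by Rb8.
Legal moves for Black: none.
In check with no legal moves → checkmate.

checkmate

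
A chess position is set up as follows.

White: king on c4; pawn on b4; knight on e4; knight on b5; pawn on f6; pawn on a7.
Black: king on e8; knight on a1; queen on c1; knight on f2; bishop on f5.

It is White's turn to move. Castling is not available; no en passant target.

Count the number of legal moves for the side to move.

White to move; king on c4.
In check: yes, from the black queen on c1.
Legal moves: Kd5, Kd4, Nbc3, Nec3.
Count: 4.

4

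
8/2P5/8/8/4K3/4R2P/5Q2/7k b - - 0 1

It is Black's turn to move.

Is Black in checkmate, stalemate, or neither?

Black to move; black king on h1.
In check: no.
King squares — g1: attacked by Qf2; g2: attacked by Qf2; h2: attacked by Qf2.
Legal moves for Black: none.
Not in check and no legal moves → stalemate.

stalemate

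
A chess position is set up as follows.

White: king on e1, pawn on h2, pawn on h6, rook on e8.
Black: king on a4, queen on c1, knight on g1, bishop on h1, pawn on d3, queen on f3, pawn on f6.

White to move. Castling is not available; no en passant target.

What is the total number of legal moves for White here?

0

White to move; king on e1.
In check: yes, from the black queen on c1.
Legal moves: none.
Count: 0.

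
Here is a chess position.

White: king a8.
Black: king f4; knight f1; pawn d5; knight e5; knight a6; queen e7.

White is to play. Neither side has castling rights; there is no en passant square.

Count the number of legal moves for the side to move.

0

White to move; king on a8.
In check: no.
Legal moves: none.
Count: 0.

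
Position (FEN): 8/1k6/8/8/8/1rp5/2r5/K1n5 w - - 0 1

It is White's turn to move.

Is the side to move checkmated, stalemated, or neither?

White to move; white king on a1.
In check: no.
King squares — b1: attacked by Rb3; a2: attacked by Nc1; b2: attacked by Rc2.
Legal moves for White: none.
Not in check and no legal moves → stalemate.

stalemate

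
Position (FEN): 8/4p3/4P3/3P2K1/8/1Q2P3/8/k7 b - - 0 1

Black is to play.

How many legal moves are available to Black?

Black to move; king on a1.
In check: no.
Legal moves: none.
Count: 0.

0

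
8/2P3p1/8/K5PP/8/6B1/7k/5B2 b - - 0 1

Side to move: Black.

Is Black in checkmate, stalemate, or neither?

Black to move; black king on h2.
In check: yes, from the white bishop on g3.
Legal moves for Black: Kxg3, Kh1, Kg1.
Black is in check but has 3 legal moves → neither.

neither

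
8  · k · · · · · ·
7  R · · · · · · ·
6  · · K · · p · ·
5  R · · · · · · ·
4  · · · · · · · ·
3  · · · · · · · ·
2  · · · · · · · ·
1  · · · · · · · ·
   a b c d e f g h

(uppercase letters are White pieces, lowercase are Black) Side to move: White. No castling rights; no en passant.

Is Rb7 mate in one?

After Rb7: black king on b8; in check: yes, from the white rook on b7.
Black has 1 legal reply: Kc8.
In check but a legal move exists → not checkmate.

no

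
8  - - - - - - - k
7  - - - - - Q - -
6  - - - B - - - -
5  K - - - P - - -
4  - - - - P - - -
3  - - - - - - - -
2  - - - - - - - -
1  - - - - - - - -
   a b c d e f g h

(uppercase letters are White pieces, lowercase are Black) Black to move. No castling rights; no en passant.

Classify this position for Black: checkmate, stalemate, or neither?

Black to move; black king on h8.
In check: no.
King squares — g7: attacked by Qf7; h7: attacked by Qf7; g8: attacked by Qf7.
Legal moves for Black: none.
Not in check and no legal moves → stalemate.

stalemate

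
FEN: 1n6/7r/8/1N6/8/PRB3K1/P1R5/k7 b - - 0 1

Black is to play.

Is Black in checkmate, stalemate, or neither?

Black to move; black king on a1.
In check: yes, from the white bishop on c3.
King squares — b1: attacked by Rb3; a2: attacked by Rc2; b2: attacked by Rc2.
Legal moves for Black: none.
In check with no legal moves → checkmate.

checkmate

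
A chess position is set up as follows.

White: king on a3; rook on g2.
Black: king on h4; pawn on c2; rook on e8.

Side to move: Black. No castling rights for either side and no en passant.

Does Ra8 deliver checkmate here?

After Ra8: white king on a3; in check: yes, from the black rook on a8.
White has 3 legal replies: Kb4, Kb3, Kb2.
In check but a legal move exists → not checkmate.

no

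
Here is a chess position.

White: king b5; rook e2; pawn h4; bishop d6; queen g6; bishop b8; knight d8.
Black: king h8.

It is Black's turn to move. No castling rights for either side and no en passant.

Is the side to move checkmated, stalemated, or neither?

stalemate

Black to move; black king on h8.
In check: no.
King squares — g7: attacked by Qg6; h7: attacked by Qg6; g8: attacked by Qg6.
Legal moves for Black: none.
Not in check and no legal moves → stalemate.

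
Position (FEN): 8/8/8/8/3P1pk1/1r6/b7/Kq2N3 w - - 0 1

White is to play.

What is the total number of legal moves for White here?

0

White to move; king on a1.
In check: yes, from the black queen on b1.
Legal moves: none.
Count: 0.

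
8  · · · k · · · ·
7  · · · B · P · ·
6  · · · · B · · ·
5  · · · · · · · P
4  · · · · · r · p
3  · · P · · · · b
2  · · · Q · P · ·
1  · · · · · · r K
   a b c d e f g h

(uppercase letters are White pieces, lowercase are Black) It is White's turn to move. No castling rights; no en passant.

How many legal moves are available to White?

2

White to move; king on h1.
In check: yes, from the black rook on g1.
Legal moves: Kh2, Kxg1.
Count: 2.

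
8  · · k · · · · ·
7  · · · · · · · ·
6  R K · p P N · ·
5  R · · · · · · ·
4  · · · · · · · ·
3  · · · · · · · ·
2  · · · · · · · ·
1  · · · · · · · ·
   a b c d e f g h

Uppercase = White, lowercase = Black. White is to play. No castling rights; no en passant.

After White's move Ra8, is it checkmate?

After Ra8: black king on c8; in check: yes, from the white rook on a8.
King squares — b7: attacked by Kb6; c7: attacked by Kb6; d7: attacked by Pe6; b8: attacked by Ra8; d8: attacked by Ra8.
Black has no legal moves → checkmate.

yes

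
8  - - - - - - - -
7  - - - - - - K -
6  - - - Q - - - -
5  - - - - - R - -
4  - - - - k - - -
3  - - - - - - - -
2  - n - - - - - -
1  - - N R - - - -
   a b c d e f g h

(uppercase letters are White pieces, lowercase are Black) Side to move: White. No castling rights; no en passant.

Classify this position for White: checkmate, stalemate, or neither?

White to move; white king on g7.
In check: no.
Legal moves for White include: Kh8, Kg8, Kf8, Kh7, Kf7, Kh6, Kg6, Kf6, Qf8, Qd8, Qb8, Qe7+, Qd7, Qc7, Qh6, Qg6, Qf6, Qe6#, ... (list truncated; more exist).
White has legal moves and is not in check → neither.

neither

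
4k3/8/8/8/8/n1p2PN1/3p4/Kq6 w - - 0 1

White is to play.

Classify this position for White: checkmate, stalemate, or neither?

checkmate

White to move; white king on a1.
In check: yes, from the black queen on b1.
King squares — b1: attacked by Na3; a2: attacked by Qb1; b2: attacked by Qb1.
Legal moves for White: none.
In check with no legal moves → checkmate.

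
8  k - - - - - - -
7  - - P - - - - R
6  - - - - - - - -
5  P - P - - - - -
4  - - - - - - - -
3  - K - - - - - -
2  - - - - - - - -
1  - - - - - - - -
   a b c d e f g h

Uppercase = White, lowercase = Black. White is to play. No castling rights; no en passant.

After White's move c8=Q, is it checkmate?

After c8=Q: black king on a8; in check: yes, from the white queen on c8.
King squares — a7: attacked by Rh7; b7: attacked by Rh7; b8: attacked by Qc8.
Black has no legal moves → checkmate.

yes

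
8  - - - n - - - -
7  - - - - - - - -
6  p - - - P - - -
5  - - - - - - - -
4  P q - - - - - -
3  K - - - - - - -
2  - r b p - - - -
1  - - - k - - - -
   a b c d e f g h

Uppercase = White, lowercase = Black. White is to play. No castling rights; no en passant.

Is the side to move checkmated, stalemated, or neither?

White to move; white king on a3.
In check: yes, from the black queen on b4.
King squares — a2: attacked by Rb2; b2: attacked by Qb4; b3: attacked by Rb2; a4: own pawn; b4: attacked by Rb2.
Legal moves for White: none.
In check with no legal moves → checkmate.

checkmate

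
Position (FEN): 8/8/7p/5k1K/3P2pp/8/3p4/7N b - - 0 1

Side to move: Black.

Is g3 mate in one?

After g3: white king on h5; in check: no.
White is not in check, so this cannot be checkmate.

no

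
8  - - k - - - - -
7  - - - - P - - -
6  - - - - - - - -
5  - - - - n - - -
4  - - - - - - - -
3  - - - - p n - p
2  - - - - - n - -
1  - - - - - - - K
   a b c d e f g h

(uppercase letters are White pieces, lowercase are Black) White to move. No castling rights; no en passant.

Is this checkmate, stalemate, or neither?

White to move; white king on h1.
In check: yes, from the black knight on f2.
King squares — g1: attacked by Nf3; g2: attacked by Ph3; h2: attacked by Nf3.
Legal moves for White: none.
In check with no legal moves → checkmate.

checkmate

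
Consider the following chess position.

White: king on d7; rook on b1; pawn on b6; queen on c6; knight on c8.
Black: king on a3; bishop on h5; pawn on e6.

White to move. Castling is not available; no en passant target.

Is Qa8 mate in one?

After Qa8: black king on a3; in check: yes, from the white queen on a8.
King squares — a2: attacked by Qa8; b2: attacked by Rb1; b3: attacked by Rb1; a4: attacked by Qa8; b4: attacked by Rb1.
Black has no legal moves → checkmate.

yes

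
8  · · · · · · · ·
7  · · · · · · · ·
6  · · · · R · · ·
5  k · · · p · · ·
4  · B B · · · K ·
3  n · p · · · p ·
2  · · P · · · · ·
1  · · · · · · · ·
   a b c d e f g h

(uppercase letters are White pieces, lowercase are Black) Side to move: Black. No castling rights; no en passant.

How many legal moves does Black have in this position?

Black to move; king on a5.
In check: yes, from the white bishop on b4.
Legal moves: Kxb4, Ka4.
Count: 2.

2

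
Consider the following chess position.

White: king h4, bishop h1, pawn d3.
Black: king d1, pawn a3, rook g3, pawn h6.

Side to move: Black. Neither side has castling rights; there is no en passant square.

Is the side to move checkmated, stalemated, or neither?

neither

Black to move; black king on d1.
In check: no.
Legal moves for Black: Rg8, Rg7, Rg6, Rg5, Rg4+, Rh3+, Rf3, Re3, Rxd3, Rg2, Rg1, Ke2, Kd2, Kc2, Ke1, Kc1, h5, a2.
Black has 18 legal moves and is not in check → neither.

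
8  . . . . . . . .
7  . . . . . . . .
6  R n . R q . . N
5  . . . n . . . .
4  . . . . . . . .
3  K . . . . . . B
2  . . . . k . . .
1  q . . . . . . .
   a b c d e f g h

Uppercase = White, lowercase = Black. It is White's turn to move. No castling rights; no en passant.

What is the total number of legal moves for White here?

1

White to move; king on a3.
In check: yes, from the black queen on a1.
Legal moves: Kb3.
Count: 1.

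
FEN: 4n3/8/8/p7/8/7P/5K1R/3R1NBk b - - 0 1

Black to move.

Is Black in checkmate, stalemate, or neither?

Black to move; black king on h1.
In check: yes, from the white rook on h2.
King squares — g1: attacked by Kf2; g2: attacked by Kf2; h2: attacked by Nf1.
Legal moves for Black: none.
In check with no legal moves → checkmate.

checkmate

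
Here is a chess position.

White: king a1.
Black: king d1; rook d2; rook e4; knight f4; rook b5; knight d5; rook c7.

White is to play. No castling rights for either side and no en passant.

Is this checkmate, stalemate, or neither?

White to move; white king on a1.
In check: no.
King squares — b1: attacked by Rb5; a2: attacked by Rd2; b2: attacked by Rd2.
Legal moves for White: none.
Not in check and no legal moves → stalemate.

stalemate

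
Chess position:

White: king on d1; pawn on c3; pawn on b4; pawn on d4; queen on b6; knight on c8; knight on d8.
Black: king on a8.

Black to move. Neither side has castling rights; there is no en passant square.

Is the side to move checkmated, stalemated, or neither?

stalemate

Black to move; black king on a8.
In check: no.
King squares — a7: attacked by Qb6; b7: attacked by Qb6; b8: attacked by Qb6.
Legal moves for Black: none.
Not in check and no legal moves → stalemate.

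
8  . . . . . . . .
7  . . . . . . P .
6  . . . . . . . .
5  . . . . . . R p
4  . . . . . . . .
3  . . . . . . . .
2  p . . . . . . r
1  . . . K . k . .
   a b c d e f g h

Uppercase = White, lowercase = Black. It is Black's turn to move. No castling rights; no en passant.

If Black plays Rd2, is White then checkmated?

no

After Rd2: white king on d1; in check: yes, from the black rook on d2.
White has 2 legal replies: Kxd2, Kc1.
In check but a legal move exists → not checkmate.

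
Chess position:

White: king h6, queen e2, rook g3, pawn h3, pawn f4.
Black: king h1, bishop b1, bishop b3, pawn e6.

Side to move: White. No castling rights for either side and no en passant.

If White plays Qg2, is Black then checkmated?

yes

After Qg2: black king on h1; in check: yes, from the white queen on g2.
King squares — g1: attacked by Qg2; g2: attacked by Rg3; h2: attacked by Qg2.
Black has no legal moves → checkmate.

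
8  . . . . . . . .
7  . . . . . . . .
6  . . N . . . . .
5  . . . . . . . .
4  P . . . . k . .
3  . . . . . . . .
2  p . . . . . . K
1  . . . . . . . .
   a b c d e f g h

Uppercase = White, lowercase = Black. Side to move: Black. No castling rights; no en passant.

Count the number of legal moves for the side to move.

10

Black to move; king on f4.
In check: no.
Legal moves: Kg5, Kf5, Kg4, Ke4, Kf3, Ke3, a1=Q, a1=R, a1=B, a1=N.
Count: 10.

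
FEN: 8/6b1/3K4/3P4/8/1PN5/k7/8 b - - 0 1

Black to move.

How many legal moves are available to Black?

Black to move; king on a2.
In check: yes, from the white knight on c3.
Legal moves: Kxb3, Ka3, Kb2, Ka1, Bxc3.
Count: 5.

5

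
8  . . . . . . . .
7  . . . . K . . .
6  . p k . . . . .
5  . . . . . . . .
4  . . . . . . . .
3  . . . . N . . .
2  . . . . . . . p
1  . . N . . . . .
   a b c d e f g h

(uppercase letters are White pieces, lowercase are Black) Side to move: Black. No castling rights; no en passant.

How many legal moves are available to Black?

Black to move; king on c6.
In check: no.
Legal moves: Kc7, Kb7, Kc5, Kb5, b5, h1=Q, h1=R, h1=B, h1=N.
Count: 9.

9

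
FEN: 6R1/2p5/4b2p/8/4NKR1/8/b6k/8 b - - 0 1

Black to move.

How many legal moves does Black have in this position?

Black to move; king on h2.
In check: no.
Legal moves: Bxg8, Bc8, Bf7, Bd7, Bf5, Bed5, Bxg4, Bec4, Beb3, Kh3, Kh1, Bad5, Bac4, Bab3, Bb1, c6, h5, c5.
Count: 18.

18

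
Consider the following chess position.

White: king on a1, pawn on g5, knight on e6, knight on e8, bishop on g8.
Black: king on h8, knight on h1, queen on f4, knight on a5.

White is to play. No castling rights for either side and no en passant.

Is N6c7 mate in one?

no

After N6c7: black king on h8; in check: no.
Black is not in check, so this cannot be checkmate.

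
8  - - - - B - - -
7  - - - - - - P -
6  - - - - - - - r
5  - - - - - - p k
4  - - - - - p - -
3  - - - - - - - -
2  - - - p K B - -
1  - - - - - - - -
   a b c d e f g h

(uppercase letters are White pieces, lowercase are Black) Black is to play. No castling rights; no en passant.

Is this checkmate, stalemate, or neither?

neither

Black to move; black king on h5.
In check: yes, from the white bishop on e8.
Legal moves for Black: Kg4, Rg6.
Black is in check but has 2 legal moves → neither.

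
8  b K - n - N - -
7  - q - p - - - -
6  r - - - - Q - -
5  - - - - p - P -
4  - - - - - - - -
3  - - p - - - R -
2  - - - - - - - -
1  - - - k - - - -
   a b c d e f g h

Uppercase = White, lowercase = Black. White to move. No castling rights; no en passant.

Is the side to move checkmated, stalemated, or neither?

White to move; white king on b8.
In check: yes, from the black queen on b7.
King squares — a7: attacked by Ra6; b7: attacked by Ba8; c7: attacked by Qb7; a8: attacked by Ra6; c8: attacked by Qb7.
Legal moves for White: none.
In check with no legal moves → checkmate.

checkmate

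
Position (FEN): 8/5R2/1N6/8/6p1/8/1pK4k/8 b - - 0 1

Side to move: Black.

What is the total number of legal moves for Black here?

Black to move; king on h2.
In check: no.
Legal moves: Kh3, Kg3, Kg2, Kh1, Kg1, g3, b1=Q+, b1=R, b1=B+, b1=N.
Count: 10.

10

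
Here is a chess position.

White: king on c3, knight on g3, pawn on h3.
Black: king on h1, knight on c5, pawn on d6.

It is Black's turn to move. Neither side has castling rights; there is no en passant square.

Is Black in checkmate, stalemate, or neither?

neither

Black to move; black king on h1.
In check: yes, from the white knight on g3.
Legal moves for Black: Kh2, Kg2, Kg1.
Black is in check but has 3 legal moves → neither.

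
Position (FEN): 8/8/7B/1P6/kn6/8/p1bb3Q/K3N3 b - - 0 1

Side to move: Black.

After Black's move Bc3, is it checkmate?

yes

After Bc3: white king on a1; in check: yes, from the black bishop on c3.
King squares — b1: attacked by Pa2; a2: attacked by Nb4; b2: attacked by Bc3.
White has no legal moves → checkmate.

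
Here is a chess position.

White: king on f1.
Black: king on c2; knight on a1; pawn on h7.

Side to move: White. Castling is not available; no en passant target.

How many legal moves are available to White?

5

White to move; king on f1.
In check: no.
Legal moves: Kg2, Kf2, Ke2, Kg1, Ke1.
Count: 5.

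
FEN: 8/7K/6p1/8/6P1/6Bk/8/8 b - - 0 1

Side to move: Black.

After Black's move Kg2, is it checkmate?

no

After Kg2: white king on h7; in check: no.
White is not in check, so this cannot be checkmate.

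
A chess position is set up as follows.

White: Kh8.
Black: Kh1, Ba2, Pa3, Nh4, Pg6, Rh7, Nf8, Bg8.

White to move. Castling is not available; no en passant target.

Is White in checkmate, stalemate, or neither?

checkmate

White to move; white king on h8.
In check: yes, from the black rook on h7.
King squares — g7: attacked by Rh7; h7: attacked by Nf8; g8: attacked by Ba2.
Legal moves for White: none.
In check with no legal moves → checkmate.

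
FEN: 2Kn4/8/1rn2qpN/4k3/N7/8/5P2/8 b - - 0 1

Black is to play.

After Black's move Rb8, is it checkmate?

After Rb8: white king on c8; in check: yes, from the black rook on b8.
White has 2 legal replies: Kd7, Kc7.
In check but a legal move exists → not checkmate.

no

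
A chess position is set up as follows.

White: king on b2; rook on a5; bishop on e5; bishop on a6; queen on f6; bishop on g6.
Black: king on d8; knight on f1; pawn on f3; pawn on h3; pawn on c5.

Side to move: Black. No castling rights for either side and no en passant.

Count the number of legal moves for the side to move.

1

Black to move; king on d8.
In check: yes, from the white queen on f6.
Legal moves: Kd7.
Count: 1.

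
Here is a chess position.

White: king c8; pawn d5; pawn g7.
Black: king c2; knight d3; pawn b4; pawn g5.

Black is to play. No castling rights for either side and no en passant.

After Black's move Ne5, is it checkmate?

no

After Ne5: white king on c8; in check: no.
White is not in check, so this cannot be checkmate.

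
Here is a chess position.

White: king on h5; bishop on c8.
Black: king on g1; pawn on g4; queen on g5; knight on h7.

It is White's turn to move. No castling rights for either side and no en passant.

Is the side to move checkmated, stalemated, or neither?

White to move; white king on h5.
In check: yes, from the black queen on g5.
King squares — g4: attacked by Qg5; h4: attacked by Qg5; g5: attacked by Nh7; g6: attacked by Qg5; h6: attacked by Qg5.
Legal moves for White: none.
In check with no legal moves → checkmate.

checkmate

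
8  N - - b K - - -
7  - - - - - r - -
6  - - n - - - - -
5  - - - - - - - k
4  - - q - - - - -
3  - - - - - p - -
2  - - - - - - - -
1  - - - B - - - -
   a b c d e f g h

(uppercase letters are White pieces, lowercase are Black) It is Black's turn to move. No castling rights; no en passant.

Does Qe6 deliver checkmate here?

yes

After Qe6: white king on e8; in check: yes, from the black queen on e6.
King squares — d7: attacked by Qe6; e7: attacked by Nc6; f7: attacked by Qe6; d8: attacked by Nc6; f8: attacked by Rf7.
White has no legal moves → checkmate.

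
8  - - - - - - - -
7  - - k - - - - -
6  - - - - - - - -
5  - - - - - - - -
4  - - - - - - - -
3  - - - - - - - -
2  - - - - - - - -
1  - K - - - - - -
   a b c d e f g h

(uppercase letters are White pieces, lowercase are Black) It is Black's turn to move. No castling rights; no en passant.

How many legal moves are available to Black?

8

Black to move; king on c7.
In check: no.
Legal moves: Kd8, Kc8, Kb8, Kd7, Kb7, Kd6, Kc6, Kb6.
Count: 8.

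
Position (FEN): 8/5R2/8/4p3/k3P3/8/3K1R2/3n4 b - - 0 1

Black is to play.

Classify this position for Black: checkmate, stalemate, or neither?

neither

Black to move; black king on a4.
In check: no.
Legal moves for Black: Kb5, Ka5, Kb4, Kb3, Ka3, Ne3, Nc3, Nxf2, Nb2.
Black has 9 legal moves and is not in check → neither.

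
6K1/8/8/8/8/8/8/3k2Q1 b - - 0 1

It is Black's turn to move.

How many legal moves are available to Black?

3

Black to move; king on d1.
In check: yes, from the white queen on g1.
Legal moves: Ke2, Kd2, Kc2.
Count: 3.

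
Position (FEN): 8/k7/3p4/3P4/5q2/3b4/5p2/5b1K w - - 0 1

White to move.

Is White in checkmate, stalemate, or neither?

stalemate

White to move; white king on h1.
In check: no.
King squares — g1: attacked by Pf2; g2: attacked by Bf1; h2: attacked by Qf4.
Legal moves for White: none.
Not in check and no legal moves → stalemate.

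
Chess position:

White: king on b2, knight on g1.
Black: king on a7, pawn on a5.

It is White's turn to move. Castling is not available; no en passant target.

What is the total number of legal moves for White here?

11

White to move; king on b2.
In check: no.
Legal moves: Kc3, Kb3, Ka3, Kc2, Ka2, Kc1, Kb1, Ka1, Nh3, Nf3, Ne2.
Count: 11.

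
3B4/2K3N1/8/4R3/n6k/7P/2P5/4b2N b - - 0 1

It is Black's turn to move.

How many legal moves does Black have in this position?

1

Black to move; king on h4.
In check: yes, from the white bishop on d8.
Legal moves: Kxh3.
Count: 1.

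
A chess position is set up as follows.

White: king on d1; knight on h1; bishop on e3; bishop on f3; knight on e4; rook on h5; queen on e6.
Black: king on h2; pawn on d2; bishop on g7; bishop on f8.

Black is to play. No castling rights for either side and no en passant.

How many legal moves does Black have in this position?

Black to move; king on h2.
In check: yes, from the white rook on h5.
Legal moves: none.
Count: 0.

0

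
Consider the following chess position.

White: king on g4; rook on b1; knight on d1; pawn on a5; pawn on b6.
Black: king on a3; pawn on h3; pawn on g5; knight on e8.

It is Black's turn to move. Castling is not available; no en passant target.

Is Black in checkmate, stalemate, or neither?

Black to move; black king on a3.
In check: no.
Legal moves for Black: Ng7, Nc7, Nf6+, Nd6, Ka4, Ka2, h2.
Black has 7 legal moves and is not in check → neither.

neither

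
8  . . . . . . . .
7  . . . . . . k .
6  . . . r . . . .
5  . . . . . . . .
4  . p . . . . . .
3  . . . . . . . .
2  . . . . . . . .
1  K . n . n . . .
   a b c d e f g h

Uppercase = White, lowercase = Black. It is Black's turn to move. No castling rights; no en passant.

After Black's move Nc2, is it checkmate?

no

After Nc2: white king on a1; in check: yes, from the black knight on c2.
White has 2 legal replies: Kb2, Kb1.
In check but a legal move exists → not checkmate.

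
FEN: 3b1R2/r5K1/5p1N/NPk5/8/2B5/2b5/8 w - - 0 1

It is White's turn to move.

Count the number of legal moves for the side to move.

White to move; king on g7.
In check: yes, from the black rook on a7.
Legal moves: Kh8, Kg8, Rf7, Nf7, Nb7+.
Count: 5.

5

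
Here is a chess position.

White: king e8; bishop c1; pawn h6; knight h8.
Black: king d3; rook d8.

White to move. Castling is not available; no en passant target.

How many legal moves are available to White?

3

White to move; king on e8.
In check: yes, from the black rook on d8.
Legal moves: Kxd8, Kf7, Ke7.
Count: 3.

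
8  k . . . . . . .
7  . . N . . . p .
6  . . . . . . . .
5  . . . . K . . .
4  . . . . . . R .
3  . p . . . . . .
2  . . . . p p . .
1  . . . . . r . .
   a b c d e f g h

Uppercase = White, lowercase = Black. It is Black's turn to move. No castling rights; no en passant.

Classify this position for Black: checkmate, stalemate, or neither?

neither

Black to move; black king on a8.
In check: yes, from the white knight on c7.
King squares — a7: available; b7: available; b8: available.
Legal moves for Black: Kb8, Kb7, Ka7.
Black is in check but has 3 legal moves → neither.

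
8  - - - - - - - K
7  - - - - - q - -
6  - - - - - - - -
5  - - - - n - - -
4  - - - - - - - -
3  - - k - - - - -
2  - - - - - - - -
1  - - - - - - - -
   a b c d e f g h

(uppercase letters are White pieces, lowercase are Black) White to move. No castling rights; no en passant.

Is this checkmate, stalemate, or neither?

White to move; white king on h8.
In check: no.
King squares — g7: attacked by Qf7; h7: attacked by Qf7; g8: attacked by Qf7.
Legal moves for White: none.
Not in check and no legal moves → stalemate.

stalemate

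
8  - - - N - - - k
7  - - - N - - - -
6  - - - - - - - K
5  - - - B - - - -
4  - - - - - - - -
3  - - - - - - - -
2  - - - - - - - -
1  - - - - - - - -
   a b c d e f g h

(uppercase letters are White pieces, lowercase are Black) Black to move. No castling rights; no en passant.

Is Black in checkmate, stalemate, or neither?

Black to move; black king on h8.
In check: no.
King squares — g7: attacked by Kh6; h7: attacked by Kh6; g8: attacked by Bd5.
Legal moves for Black: none.
Not in check and no legal moves → stalemate.

stalemate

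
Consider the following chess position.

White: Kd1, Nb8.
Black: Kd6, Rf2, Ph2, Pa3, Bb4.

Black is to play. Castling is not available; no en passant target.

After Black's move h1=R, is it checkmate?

After h1=R: white king on d1; in check: yes, from the black rook on h1.
King squares — c1: attacked by Rh1; e1: attacked by Rh1; c2: attacked by Rf2; d2: attacked by Rf2; e2: attacked by Rf2.
White has no legal moves → checkmate.

yes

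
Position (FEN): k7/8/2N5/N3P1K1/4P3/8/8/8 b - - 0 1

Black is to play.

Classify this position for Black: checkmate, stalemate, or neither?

stalemate

Black to move; black king on a8.
In check: no.
King squares — a7: attacked by Nc6; b7: attacked by Na5; b8: attacked by Nc6.
Legal moves for Black: none.
Not in check and no legal moves → stalemate.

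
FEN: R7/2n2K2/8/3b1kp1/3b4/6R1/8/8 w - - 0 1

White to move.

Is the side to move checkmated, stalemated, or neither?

White to move; white king on f7.
In check: yes, from the black bishop on d5.
Legal moves for White: Kf8, Ke7.
White is in check but has 2 legal moves → neither.

neither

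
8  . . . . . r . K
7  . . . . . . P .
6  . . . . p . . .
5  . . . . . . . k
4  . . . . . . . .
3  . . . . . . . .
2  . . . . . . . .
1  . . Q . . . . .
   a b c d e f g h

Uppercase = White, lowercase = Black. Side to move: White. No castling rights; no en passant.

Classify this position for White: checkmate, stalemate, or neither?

White to move; white king on h8.
In check: yes, from the black rook on f8.
Legal moves for White: Kh7, gxf8=Q, gxf8=R, gxf8=B, gxf8=N, g8=Q, g8=R, g8=B, g8=N.
White is in check but has 9 legal moves → neither.

neither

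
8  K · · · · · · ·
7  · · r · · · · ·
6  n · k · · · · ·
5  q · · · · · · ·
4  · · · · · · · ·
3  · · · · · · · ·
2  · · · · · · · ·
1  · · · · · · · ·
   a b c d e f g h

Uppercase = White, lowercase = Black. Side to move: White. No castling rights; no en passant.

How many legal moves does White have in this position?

0

White to move; king on a8.
In check: no.
Legal moves: none.
Count: 0.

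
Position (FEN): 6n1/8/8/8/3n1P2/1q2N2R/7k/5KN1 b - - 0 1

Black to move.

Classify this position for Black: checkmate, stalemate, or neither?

Black to move; black king on h2.
In check: yes, from the white rook on h3.
King squares — g1: attacked by Kf1; h1: attacked by Rh3; g2: attacked by Kf1; g3: attacked by Rh3; h3: attacked by Ng1.
Legal moves for Black: none.
In check with no legal moves → checkmate.

checkmate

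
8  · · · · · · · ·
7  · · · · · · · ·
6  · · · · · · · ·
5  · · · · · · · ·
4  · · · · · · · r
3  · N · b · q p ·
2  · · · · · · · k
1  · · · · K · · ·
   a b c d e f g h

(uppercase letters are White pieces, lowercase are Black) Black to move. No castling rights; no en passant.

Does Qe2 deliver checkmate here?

After Qe2: white king on e1; in check: yes, from the black queen on e2.
King squares — d1: attacked by Qe2; f1: attacked by Qe2; d2: attacked by Qe2; e2: attacked by Bd3; f2: attacked by Qe2.
White has no legal moves → checkmate.

yes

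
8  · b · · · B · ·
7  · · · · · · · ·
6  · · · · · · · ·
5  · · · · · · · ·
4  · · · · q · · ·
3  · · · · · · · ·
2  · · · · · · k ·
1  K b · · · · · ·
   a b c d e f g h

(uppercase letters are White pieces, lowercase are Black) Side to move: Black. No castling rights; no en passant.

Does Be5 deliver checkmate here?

After Be5: white king on a1; in check: yes, from the black bishop on e5.
King squares — b1: attacked by Qe4; a2: attacked by Bb1; b2: attacked by Be5.
White has no legal moves → checkmate.

yes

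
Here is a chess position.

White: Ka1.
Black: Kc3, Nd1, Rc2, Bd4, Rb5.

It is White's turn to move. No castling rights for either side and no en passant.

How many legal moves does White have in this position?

0

White to move; king on a1.
In check: no.
Legal moves: none.
Count: 0.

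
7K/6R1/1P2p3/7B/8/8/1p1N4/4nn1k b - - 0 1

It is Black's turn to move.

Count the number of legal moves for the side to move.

14

Black to move; king on h1.
In check: no.
Legal moves: Kh2, Ng3, Ne3, Nh2, Nxd2, Nf3, Nd3, Ng2, Nc2, e5, b1=Q, b1=R, b1=B, b1=N.
Count: 14.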